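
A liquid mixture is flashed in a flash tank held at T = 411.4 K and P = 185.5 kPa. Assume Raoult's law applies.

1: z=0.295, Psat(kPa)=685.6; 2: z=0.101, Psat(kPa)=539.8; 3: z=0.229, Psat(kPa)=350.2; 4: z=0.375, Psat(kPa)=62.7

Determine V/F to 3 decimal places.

Raoult's law: Kᵢ = Pᵢˢᵃᵗ/P = Pᵢˢᵃᵗ/185.5.
  K_1 = 685.6/185.5 = 3.69596, K_2 = 539.8/185.5 = 2.90997, K_3 = 350.2/185.5 = 1.88787, K_4 = 62.7/185.5 = 0.33801
Rachford–Rice: g(V/F) = Σ zᵢ(Kᵢ−1)/(1+V/F(Kᵢ−1)) = 0.
Feasibility: ΣzᵢKᵢ = 1.943, Σzᵢ/Kᵢ = 1.345 — both > 1, two phases present.
Newton iteration, V/F⁰ = 0.32:
  V/F = 0.320: g = 0.3901, g' = -1.134 → V/F = 0.664
  V/F = 0.664: g = 0.0551, g' = -0.942 → V/F = 0.722
  V/F = 0.722: g = -0.0011, g' = -0.983 → V/F = 0.721
Converged at V/F = 0.721.

V/F = 0.721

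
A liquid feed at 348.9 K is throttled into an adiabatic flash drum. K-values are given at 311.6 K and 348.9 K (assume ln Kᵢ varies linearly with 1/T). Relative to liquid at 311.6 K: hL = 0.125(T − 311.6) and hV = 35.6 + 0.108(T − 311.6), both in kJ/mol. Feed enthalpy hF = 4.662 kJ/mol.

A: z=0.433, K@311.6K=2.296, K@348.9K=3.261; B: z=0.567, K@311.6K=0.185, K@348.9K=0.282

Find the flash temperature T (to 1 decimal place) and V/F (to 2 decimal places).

T = 314.5 K, V/F = 0.12

Adiabatic flash: solve Rachford–Rice at each trial T, then check hF = ψ·hV(T) + (1−ψ)·hL(T).
  T = 311.6 K: K = (2.296, 0.185), RR gives ψ = 0.094, H_out = 3.339 kJ/mol
  T = 348.9 K: K = (3.261, 0.282), RR gives ψ = 0.352, H_out = 16.981 kJ/mol
  T = 330.2 K: K = (2.762, 0.231), RR gives ψ = 0.241, H_out = 10.840 kJ/mol
  T = 320.9 K: K = (2.525, 0.207), RR gives ψ = 0.175, H_out = 7.348 kJ/mol
  T = 316.2 K: K = (2.408, 0.196), RR gives ψ = 0.136, H_out = 5.402 kJ/mol
  T = 313.9 K: K = (2.352, 0.190), RR gives ψ = 0.115, H_out = 4.392 kJ/mol
Linear interpolation between T = 313.9 (H_out = 4.392) and T = 316.2 (H_out = 5.402) on hF = 4.662 gives T ≈ 314.5 K, at which ψ = 0.12.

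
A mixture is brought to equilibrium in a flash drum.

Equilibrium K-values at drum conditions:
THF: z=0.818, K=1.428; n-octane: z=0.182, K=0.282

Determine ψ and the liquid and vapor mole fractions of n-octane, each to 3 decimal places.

ψ = 0.714, x_n-octane = 0.373, y_n-octane = 0.105

Rachford–Rice: g(ψ) = Σ zᵢ(Kᵢ−1)/(1+ψ(Kᵢ−1)) = 0.
Feasibility: ΣzᵢKᵢ = 1.219, Σzᵢ/Kᵢ = 1.218 — both > 1, two phases present.
Iterate (Newton) starting at ψ = 0.5:
  ψ = 0.500: g = 0.0845, g' = -0.330 → ψ = 0.756
  ψ = 0.756: g = -0.0214, g' = -0.535 → ψ = 0.716
  ψ = 0.716: g = -0.0010, g' = -0.485 → ψ = 0.714
Converged at ψ = 0.714.
Compositions from xᵢ = zᵢ/(1+ψ(Kᵢ−1)), yᵢ = Kᵢxᵢ:
  THF: x = 0.627, y = 0.895
  n-octane: x = 0.373, y = 0.105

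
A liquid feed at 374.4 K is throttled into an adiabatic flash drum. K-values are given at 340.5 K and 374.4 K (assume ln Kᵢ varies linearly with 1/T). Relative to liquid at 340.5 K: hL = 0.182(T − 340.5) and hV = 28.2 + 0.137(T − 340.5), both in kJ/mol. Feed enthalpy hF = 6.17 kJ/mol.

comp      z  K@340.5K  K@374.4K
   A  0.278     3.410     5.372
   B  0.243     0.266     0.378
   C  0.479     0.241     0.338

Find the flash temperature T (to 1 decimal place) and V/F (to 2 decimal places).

Adiabatic flash: solve Rachford–Rice at each trial T, then check hF = ψ·hV(T) + (1−ψ)·hL(T).
  T = 340.5 K: K = (3.410, 0.266, 0.241), RR gives ψ = 0.071, H_out = 1.996 kJ/mol
  T = 374.4 K: K = (5.372, 0.378, 0.338), RR gives ψ = 0.263, H_out = 13.197 kJ/mol
  T = 357.4 K: K = (4.323, 0.320, 0.288), RR gives ψ = 0.179, H_out = 7.986 kJ/mol
  T = 348.9 K: K = (3.848, 0.292, 0.264), RR gives ψ = 0.129, H_out = 5.118 kJ/mol
  T = 353.1 K: K = (4.079, 0.306, 0.275), RR gives ψ = 0.155, H_out = 6.564 kJ/mol
  T = 351.0 K: K = (3.962, 0.299, 0.269), RR gives ψ = 0.142, H_out = 5.849 kJ/mol
Linear interpolation between T = 351.0 (H_out = 5.849) and T = 353.1 (H_out = 6.564) on hF = 6.17 gives T ≈ 351.9 K, at which ψ = 0.15.

T = 351.9 K, V/F = 0.15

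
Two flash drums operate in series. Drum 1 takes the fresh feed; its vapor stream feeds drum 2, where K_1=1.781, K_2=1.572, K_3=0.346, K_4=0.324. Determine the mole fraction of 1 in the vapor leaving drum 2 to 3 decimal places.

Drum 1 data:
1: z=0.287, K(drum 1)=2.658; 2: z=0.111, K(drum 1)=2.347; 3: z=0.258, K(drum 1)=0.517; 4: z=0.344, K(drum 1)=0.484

y_1 (drum 2) = 0.613

Drum 1:
Newton iteration, ψ₁⁰ = 0.5:
  ψ₁ = 0.500: g = -0.0540, g' = -0.579 → ψ₁ = 0.407
  ψ₁ = 0.407: g = 0.0011, g' = -0.605 → ψ₁ = 0.408
Converged at ψ₁ = 0.408.
Drum-1 compositions:
  1: x = 0.171, y = 0.455
  2: x = 0.072, y = 0.168
  3: x = 0.321, y = 0.166
  4: x = 0.436, y = 0.211
Drum-2 feed = drum-1 vapor: z₂ = (0.4548, 0.1681, 0.1662, 0.2110).
Drum 2:
Material balance + equilibrium reduce to Σ zᵢ(Kᵢ−1)/(1+ψ₂(Kᵢ−1)) = 0.
Feasibility: ΣzᵢKᵢ = 1.200, Σzᵢ/Kᵢ = 1.494 — both > 1, two phases present.
Newton iteration, ψ₂⁰ = 0.35:
  ψ₂ = 0.350: g = 0.0313, g' = -0.494 → ψ₂ = 0.413
  ψ₂ = 0.413: g = -0.0006, g' = -0.514 → ψ₂ = 0.412
Converged at ψ₂ = 0.412.
  1: x = 0.344, y = 0.613
  2: x = 0.136, y = 0.214
  3: x = 0.228, y = 0.079
  4: x = 0.292, y = 0.095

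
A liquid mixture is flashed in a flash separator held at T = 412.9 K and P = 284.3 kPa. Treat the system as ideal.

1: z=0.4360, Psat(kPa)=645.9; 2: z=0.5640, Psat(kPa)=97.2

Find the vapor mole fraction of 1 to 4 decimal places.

y_1 = 0.7747

Raoult's law: Kᵢ = Pᵢˢᵃᵗ/P = Pᵢˢᵃᵗ/284.3.
  K_1 = 645.9/284.3 = 2.271896, K_2 = 97.2/284.3 = 0.341892
Binary case is linear: z₁(K₁−1)(1+ψ(K₂−1)) + z₂(K₂−1)(1+ψ(K₁−1)) = 0
⇒ ψ = [z₁(K₁−1)+z₂(K₂−1)] / [−(K₁−1)(K₂−1)] = 0.18337/0.83704 = 0.2191
Compositions from xᵢ = zᵢ/(1+ψ(Kᵢ−1)), yᵢ = Kᵢxᵢ:
  1: x = 0.3410, y = 0.7747
  2: x = 0.6590, y = 0.2253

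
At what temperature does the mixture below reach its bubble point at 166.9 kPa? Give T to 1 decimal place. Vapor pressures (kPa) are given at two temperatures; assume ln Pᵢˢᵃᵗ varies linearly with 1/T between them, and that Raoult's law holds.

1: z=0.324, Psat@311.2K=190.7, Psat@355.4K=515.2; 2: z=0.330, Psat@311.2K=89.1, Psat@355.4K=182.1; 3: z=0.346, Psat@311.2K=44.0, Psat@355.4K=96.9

Bubble-point temperature: ΣzᵢPᵢˢᵃᵗ(T) = P. Interpolate ln Pᵢˢᵃᵗ = aᵢ + bᵢ/T.
  T = 311.2 K: ΣzᵢPᵢˢᵃᵗ = 106.41 kPa
  T = 355.4 K: ΣzᵢPᵢˢᵃᵗ = 260.55 kPa
  T = 333.3 K: ΣzᵢPᵢˢᵃᵗ = 171.19 kPa
  T = 322.2 K: ΣzᵢPᵢˢᵃᵗ = 135.85 kPa
  T = 327.8 K: ΣzᵢPᵢˢᵃᵗ = 152.94 kPa
  T = 330.6 K: ΣzᵢPᵢˢᵃᵗ = 162.05 kPa
Interpolating between 330.6 K and 333.3 K gives T ≈ 332.0 K.

T = 332.0 K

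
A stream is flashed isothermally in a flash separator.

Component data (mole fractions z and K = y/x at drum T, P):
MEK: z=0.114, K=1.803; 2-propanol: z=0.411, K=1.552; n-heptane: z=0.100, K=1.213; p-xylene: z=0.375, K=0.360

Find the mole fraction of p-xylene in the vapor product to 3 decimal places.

y_p-xylene = 0.164

Rachford–Rice: g(β) = Σ zᵢ(Kᵢ−1)/(1+β(Kᵢ−1)) = 0.
g(0) = ΣzᵢKᵢ − 1 = 0.100 and g(1) = 1 − Σzᵢ/Kᵢ = -0.452, so a root lies in (0, 1).
Iterate (Newton) starting at β = 0.5:
  β = 0.500: g = -0.0906, g' = -0.450 → β = 0.299
  β = 0.299: g = -0.0082, g' = -0.379 → β = 0.277
Converged at β = 0.277.
Compositions from xᵢ = zᵢ/(1+β(Kᵢ−1)), yᵢ = Kᵢxᵢ:
  MEK: x = 0.093, y = 0.168
  2-propanol: x = 0.356, y = 0.553
  n-heptane: x = 0.094, y = 0.115
  p-xylene: x = 0.456, y = 0.164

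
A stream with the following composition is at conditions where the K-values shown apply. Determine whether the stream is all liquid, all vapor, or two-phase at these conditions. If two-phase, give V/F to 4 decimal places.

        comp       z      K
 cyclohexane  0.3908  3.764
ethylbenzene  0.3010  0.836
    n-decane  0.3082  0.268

ΣzᵢKᵢ = 1.8052; Σzᵢ/Kᵢ = 1.6139.
Both exceed 1, so a two-phase solution exists.
Newton iteration, ψ⁰ = 0.5:
  ψ = 0.5000: g = 0.04386, g' = -0.9466 → ψ = 0.5463
  ψ = 0.5463: g = 0.00016, g' = -0.9422 → ψ = 0.5465
Converged at ψ = 0.5465.

two-phase, V/F = 0.5465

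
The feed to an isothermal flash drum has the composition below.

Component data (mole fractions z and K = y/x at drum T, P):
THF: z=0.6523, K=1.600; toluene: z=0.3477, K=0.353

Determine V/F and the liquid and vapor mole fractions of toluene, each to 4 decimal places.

Material balance + equilibrium reduce to Σ zᵢ(Kᵢ−1)/(1+V/F(Kᵢ−1)) = 0.
Feasibility: ΣzᵢKᵢ = 1.1664, Σzᵢ/Kᵢ = 1.3927 — both > 1, two phases present.
Binary case is linear: z₁(K₁−1)(1+V/F(K₂−1)) + z₂(K₂−1)(1+V/F(K₁−1)) = 0
⇒ V/F = [z₁(K₁−1)+z₂(K₂−1)] / [−(K₁−1)(K₂−1)] = 0.16642/0.38820 = 0.4287
Compositions from xᵢ = zᵢ/(1+V/F(Kᵢ−1)), yᵢ = Kᵢxᵢ:
  THF: x = 0.5188, y = 0.8302
  toluene: x = 0.4812, y = 0.1698

V/F = 0.4287, x_toluene = 0.4812, y_toluene = 0.1698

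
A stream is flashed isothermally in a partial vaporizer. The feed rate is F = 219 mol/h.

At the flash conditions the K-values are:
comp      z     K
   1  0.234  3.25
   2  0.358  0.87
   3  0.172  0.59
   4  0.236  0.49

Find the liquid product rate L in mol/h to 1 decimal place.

Material balance + equilibrium reduce to Σ zᵢ(Kᵢ−1)/(1+V/F(Kᵢ−1)) = 0.
g(0) = ΣzᵢKᵢ − 1 = 0.289 and g(1) = 1 − Σzᵢ/Kᵢ = -0.257, so a root lies in (0, 1).
Newton iteration, V/F⁰ = 0.5:
  V/F = 0.500: g = -0.0523, g' = -0.426 → V/F = 0.377
  V/F = 0.377: g = 0.0034, g' = -0.488 → V/F = 0.384
Converged at V/F = 0.384.
Then V = V/F·F = 0.3842·219 = 84.1 mol/h and L = F − V = 134.9 mol/h.

L = 134.9 mol/h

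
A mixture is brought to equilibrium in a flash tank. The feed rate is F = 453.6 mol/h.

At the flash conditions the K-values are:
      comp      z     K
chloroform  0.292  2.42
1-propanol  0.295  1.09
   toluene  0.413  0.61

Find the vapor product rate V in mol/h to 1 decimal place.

V = 336.8 mol/h

Iterate (Newton) starting at ψ = 0.5:
  ψ = 0.500: g = 0.0678, g' = -0.300 → ψ = 0.726
  ψ = 0.726: g = 0.0045, g' = -0.267 → ψ = 0.742
Converged at ψ = 0.742.
Then V = ψ·F = 0.7425·453.6 = 336.8 mol/h and L = F − V = 116.8 mol/h.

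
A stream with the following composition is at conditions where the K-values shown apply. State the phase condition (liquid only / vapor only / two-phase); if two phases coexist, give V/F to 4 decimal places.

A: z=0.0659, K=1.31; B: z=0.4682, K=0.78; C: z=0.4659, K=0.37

ΣzᵢKᵢ = 0.6239; Σzᵢ/Kᵢ = 1.9098.
Since ΣzᵢKᵢ < 1 the mixture is below its bubble point — single liquid phase.

liquid only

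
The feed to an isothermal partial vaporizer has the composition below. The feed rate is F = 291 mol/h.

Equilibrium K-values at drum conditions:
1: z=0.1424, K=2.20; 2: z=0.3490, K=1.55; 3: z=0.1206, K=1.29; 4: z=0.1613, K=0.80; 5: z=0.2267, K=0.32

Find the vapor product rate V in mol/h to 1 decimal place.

Let β = V/F and solve Σ zᵢ(Kᵢ−1)/(1+β(Kᵢ−1)) = 0.
g(0) = ΣzᵢKᵢ − 1 = 0.2114 and g(1) = 1 − Σzᵢ/Kᵢ = -0.2934, so a root lies in (0, 1).
Newton iteration, β⁰ = 0.36:
  β = 0.3600: g = 0.07233, g' = -0.3732 → β = 0.5538
  β = 0.5538: g = -0.00364, g' = -0.4215 → β = 0.5452
Converged at β = 0.5452.
Then V = β·F = 0.5452·291 = 158.6 mol/h and L = F − V = 132.4 mol/h.

V = 158.6 mol/h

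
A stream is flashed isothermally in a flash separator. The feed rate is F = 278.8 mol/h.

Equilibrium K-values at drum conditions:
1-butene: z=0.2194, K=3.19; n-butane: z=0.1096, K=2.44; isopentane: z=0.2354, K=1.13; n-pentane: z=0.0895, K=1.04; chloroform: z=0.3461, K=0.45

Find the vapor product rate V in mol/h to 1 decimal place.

V = 189.7 mol/h

Rachford–Rice: g(β) = Σ zᵢ(Kᵢ−1)/(1+β(Kᵢ−1)) = 0.
Feasibility: ΣzᵢKᵢ = 1.4821, Σzᵢ/Kᵢ = 1.1772 — both > 1, two phases present.
Newton–Raphson from β = 0.5:
  β = 0.5000: g = 0.09079, g' = -0.5194 → β = 0.6748
  β = 0.6748: g = 0.00288, g' = -0.4981 → β = 0.6806
Converged at β = 0.6806.
Then V = β·F = 0.6806·278.8 = 189.7 mol/h and L = F − V = 89.1 mol/h.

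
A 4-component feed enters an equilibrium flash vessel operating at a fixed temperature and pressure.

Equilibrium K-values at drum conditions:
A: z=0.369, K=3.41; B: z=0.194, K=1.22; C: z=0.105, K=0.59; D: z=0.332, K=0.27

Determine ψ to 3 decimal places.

Rachford–Rice: g(ψ) = Σ zᵢ(Kᵢ−1)/(1+ψ(Kᵢ−1)) = 0.
Feasibility: ΣzᵢKᵢ = 1.647, Σzᵢ/Kᵢ = 1.675 — both > 1, two phases present.
Iterate (Newton) starting at ψ = 0.32:
  ψ = 0.320: g = 0.1762, g' = -1.016 → ψ = 0.493
  ψ = 0.493: g = 0.0120, g' = -0.915 → ψ = 0.506
Converged at ψ = 0.506.

ψ = 0.506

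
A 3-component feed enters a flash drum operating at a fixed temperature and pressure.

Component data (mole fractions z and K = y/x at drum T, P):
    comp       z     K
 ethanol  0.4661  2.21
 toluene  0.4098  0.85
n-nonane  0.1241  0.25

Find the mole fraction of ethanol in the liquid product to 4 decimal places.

x_ethanol = 0.2407

Material balance + equilibrium reduce to Σ zᵢ(Kᵢ−1)/(1+ψ(Kᵢ−1)) = 0.
g(0) = ΣzᵢKᵢ − 1 = 0.4094 and g(1) = 1 − Σzᵢ/Kᵢ = -0.1894, so a root lies in (0, 1).
Newton iteration, ψ⁰ = 0.5:
  ψ = 0.5000: g = 0.13602, g' = -0.4544 → ψ = 0.7993
  ψ = 0.7993: g = -0.01555, g' = -0.6235 → ψ = 0.7744
  ψ = 0.7744: g = -0.00042, g' = -0.5909 → ψ = 0.7737
Converged at ψ = 0.7737.
Compositions from xᵢ = zᵢ/(1+ψ(Kᵢ−1)), yᵢ = Kᵢxᵢ:
  ethanol: x = 0.2407, y = 0.5320
  toluene: x = 0.4636, y = 0.3941
  n-nonane: x = 0.2957, y = 0.0739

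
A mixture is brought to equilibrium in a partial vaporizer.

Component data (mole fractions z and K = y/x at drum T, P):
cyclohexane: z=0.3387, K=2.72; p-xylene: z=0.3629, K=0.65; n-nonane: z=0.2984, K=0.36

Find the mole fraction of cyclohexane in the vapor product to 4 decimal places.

Rachford–Rice: g(ψ) = Σ zᵢ(Kᵢ−1)/(1+ψ(Kᵢ−1)) = 0.
Feasibility: ΣzᵢKᵢ = 1.2646, Σzᵢ/Kᵢ = 1.5117 — both > 1, two phases present.
Newton iteration, ψ⁰ = 0.36:
  ψ = 0.3600: g = -0.03369, g' = -0.6467 → ψ = 0.3079
  ψ = 0.3079: g = 0.00066, g' = -0.6737 → ψ = 0.3089
Converged at ψ = 0.3089.
Compositions from xᵢ = zᵢ/(1+ψ(Kᵢ−1)), yᵢ = Kᵢxᵢ:
  cyclohexane: x = 0.2212, y = 0.6016
  p-xylene: x = 0.4069, y = 0.2645
  n-nonane: x = 0.3719, y = 0.1339

y_cyclohexane = 0.6016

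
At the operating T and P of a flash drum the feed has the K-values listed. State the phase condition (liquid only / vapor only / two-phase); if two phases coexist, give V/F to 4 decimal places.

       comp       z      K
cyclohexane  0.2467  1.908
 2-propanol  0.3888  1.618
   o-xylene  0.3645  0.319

ΣzᵢKᵢ = 1.2161; Σzᵢ/Kᵢ = 1.5122.
Both exceed 1, so a two-phase solution exists.
Newton–Raphson from ψ = 0.38:
  ψ = 0.3800: g = 0.02624, g' = -0.5175 → ψ = 0.4307
  ψ = 0.4307: g = -0.00045, g' = -0.5362 → ψ = 0.4299
Converged at ψ = 0.4299.

two-phase, V/F = 0.4299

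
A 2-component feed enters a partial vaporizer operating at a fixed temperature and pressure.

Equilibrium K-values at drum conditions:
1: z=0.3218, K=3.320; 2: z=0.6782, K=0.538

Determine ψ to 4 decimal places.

Material balance + equilibrium reduce to Σ zᵢ(Kᵢ−1)/(1+ψ(Kᵢ−1)) = 0.
Check two-phase: ΣzᵢKᵢ = 1.4332 > 1 and Σzᵢ/Kᵢ = 1.3575 > 1, so g(0) = 0.4332 > 0 and g(1) = -0.3575 < 0.
Newton iteration, ψ⁰ = 0.42:
  ψ = 0.4200: g = -0.01064, g' = -0.6672 → ψ = 0.4041
  ψ = 0.4041: g = 0.00010, g' = -0.6803 → ψ = 0.4042
Converged at ψ = 0.4042.

ψ = 0.4042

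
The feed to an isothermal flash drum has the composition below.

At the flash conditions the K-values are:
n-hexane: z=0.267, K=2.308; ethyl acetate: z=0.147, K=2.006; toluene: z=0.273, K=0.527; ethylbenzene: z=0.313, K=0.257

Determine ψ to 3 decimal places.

ψ = 0.178

Material balance + equilibrium reduce to Σ zᵢ(Kᵢ−1)/(1+ψ(Kᵢ−1)) = 0.
Check two-phase: ΣzᵢKᵢ = 1.135 > 1 and Σzᵢ/Kᵢ = 1.925 > 1, so g(0) = 0.135 > 0 and g(1) = -0.925 < 0.
Newton iteration, ψ⁰ = 0.5:
  ψ = 0.500: g = -0.2296, g' = -0.775 → ψ = 0.204
  ψ = 0.204: g = -0.0185, g' = -0.702 → ψ = 0.177
  ψ = 0.177: g = 0.0001, g' = -0.710 → ψ = 0.178
Converged at ψ = 0.178.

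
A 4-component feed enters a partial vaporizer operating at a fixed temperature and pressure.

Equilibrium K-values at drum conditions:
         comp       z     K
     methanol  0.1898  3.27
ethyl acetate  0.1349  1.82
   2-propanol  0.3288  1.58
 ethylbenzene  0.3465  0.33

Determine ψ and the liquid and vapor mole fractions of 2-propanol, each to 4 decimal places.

Let ψ = V/F and solve Σ zᵢ(Kᵢ−1)/(1+ψ(Kᵢ−1)) = 0.
Feasibility: ΣzᵢKᵢ = 1.5000, Σzᵢ/Kᵢ = 1.3903 — both > 1, two phases present.
Iterate (Newton) starting at ψ = 0.43:
  ψ = 0.4300: g = 0.12634, g' = -0.6778 → ψ = 0.6164
  ψ = 0.6164: g = -0.00195, g' = -0.7213 → ψ = 0.6137
Converged at ψ = 0.6137.
Compositions from xᵢ = zᵢ/(1+ψ(Kᵢ−1)), yᵢ = Kᵢxᵢ:
  methanol: x = 0.0793, y = 0.2593
  ethyl acetate: x = 0.0897, y = 0.1633
  2-propanol: x = 0.2425, y = 0.3831
  ethylbenzene: x = 0.5885, y = 0.1942

ψ = 0.6137, x_2-propanol = 0.2425, y_2-propanol = 0.3831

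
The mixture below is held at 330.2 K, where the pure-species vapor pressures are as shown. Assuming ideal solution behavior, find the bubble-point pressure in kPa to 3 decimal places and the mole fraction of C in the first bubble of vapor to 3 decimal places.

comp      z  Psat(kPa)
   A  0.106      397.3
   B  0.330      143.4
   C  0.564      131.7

Pbub = 163.715 kPa, y_C = 0.454

At the bubble point ψ → 0, so ΣzᵢKᵢ = 1 with Kᵢ = Pᵢˢᵃᵗ/P ⇒ P = ΣzᵢPᵢˢᵃᵗ.
P = 0.106·397.3 + 0.330·143.4 + 0.564·131.7 = 163.715 kPa
yᵢ = zᵢPᵢˢᵃᵗ/P ⇒ y_C = 0.564·131.7/163.715 = 0.454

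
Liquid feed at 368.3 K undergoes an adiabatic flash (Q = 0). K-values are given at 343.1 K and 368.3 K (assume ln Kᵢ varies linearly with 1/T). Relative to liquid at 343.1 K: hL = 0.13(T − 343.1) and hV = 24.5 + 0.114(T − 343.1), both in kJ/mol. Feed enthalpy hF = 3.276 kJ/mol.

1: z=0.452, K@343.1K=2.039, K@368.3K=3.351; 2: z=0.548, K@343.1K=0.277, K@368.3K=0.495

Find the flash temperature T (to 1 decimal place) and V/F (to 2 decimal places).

T = 344.2 K, V/F = 0.13

Adiabatic flash: solve Rachford–Rice at each trial T, then check hF = ψ·hV(T) + (1−ψ)·hL(T).
  T = 343.1 K: K = (2.039, 0.277), RR gives ψ = 0.098, H_out = 2.395 kJ/mol
  T = 368.3 K: K = (3.351, 0.495), RR gives ψ = 0.662, H_out = 19.227 kJ/mol
  T = 355.7 K: K = (2.637, 0.374), RR gives ψ = 0.387, H_out = 11.052 kJ/mol
  T = 349.4 K: K = (2.324, 0.323), RR gives ψ = 0.254, H_out = 7.007 kJ/mol
  T = 346.2 K: K = (2.176, 0.299), RR gives ψ = 0.179, H_out = 4.772 kJ/mol
  T = 344.6 K: K = (2.104, 0.287), RR gives ψ = 0.138, H_out = 3.576 kJ/mol
Linear interpolation between T = 343.1 (H_out = 2.395) and T = 344.6 (H_out = 3.576) on hF = 3.276 gives T ≈ 344.2 K, at which ψ = 0.13.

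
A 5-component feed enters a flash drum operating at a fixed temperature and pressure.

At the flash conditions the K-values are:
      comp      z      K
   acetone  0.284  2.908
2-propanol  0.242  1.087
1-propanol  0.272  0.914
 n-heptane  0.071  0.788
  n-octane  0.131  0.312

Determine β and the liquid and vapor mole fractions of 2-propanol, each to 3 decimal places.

β = 0.780, x_2-propanol = 0.227, y_2-propanol = 0.246

Material balance + equilibrium reduce to Σ zᵢ(Kᵢ−1)/(1+β(Kᵢ−1)) = 0.
Feasibility: ΣzᵢKᵢ = 1.434, Σzᵢ/Kᵢ = 1.128 — both > 1, two phases present.
Iterate (Newton) starting at β = 0.6:
  β = 0.600: g = 0.0773, g' = -0.413 → β = 0.787
  β = 0.787: g = -0.0035, g' = -0.469 → β = 0.780
Converged at β = 0.780.
Compositions from xᵢ = zᵢ/(1+β(Kᵢ−1)), yᵢ = Kᵢxᵢ:
  acetone: x = 0.114, y = 0.332
  2-propanol: x = 0.227, y = 0.246
  1-propanol: x = 0.292, y = 0.266
  n-heptane: x = 0.085, y = 0.067
  n-octane: x = 0.283, y = 0.088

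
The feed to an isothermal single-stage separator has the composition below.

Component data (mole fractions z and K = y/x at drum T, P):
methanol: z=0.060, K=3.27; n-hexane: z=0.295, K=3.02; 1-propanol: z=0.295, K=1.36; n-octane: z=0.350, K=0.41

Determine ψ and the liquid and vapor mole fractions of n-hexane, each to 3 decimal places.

Iterate (Newton) starting at ψ = 0.5:
  ψ = 0.500: g = 0.1574, g' = -0.638 → ψ = 0.746
  ψ = 0.746: g = 0.0028, g' = -0.647 → ψ = 0.751
Converged at ψ = 0.751.
Compositions from xᵢ = zᵢ/(1+ψ(Kᵢ−1)), yᵢ = Kᵢxᵢ:
  methanol: x = 0.022, y = 0.073
  n-hexane: x = 0.117, y = 0.354
  1-propanol: x = 0.232, y = 0.316
  n-octane: x = 0.628, y = 0.258

ψ = 0.751, x_n-hexane = 0.117, y_n-hexane = 0.354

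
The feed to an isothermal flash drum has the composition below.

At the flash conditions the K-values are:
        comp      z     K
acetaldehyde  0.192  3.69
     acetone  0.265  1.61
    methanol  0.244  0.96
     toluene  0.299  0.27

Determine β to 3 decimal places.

β = 0.486

Material balance + equilibrium reduce to Σ zᵢ(Kᵢ−1)/(1+β(Kᵢ−1)) = 0.
Feasibility: ΣzᵢKᵢ = 1.450, Σzᵢ/Kᵢ = 1.578 — both > 1, two phases present.
Newton iteration, β⁰ = 0.54:
  β = 0.540: g = -0.0381, g' = -0.721 → β = 0.487
  β = 0.487: g = -0.0005, g' = -0.703 → β = 0.486
Converged at β = 0.486.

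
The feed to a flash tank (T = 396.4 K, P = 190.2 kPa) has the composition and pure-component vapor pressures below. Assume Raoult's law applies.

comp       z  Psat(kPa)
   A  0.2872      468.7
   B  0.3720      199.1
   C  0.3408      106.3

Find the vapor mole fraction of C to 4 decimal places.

y_C = 0.2799

Raoult's law: Kᵢ = Pᵢˢᵃᵗ/P = Pᵢˢᵃᵗ/190.2.
  K_A = 468.7/190.2 = 2.464248, K_B = 199.1/190.2 = 1.046793, K_C = 106.3/190.2 = 0.558885
Rachford–Rice: g(ψ) = Σ zᵢ(Kᵢ−1)/(1+ψ(Kᵢ−1)) = 0.
Feasibility: ΣzᵢKᵢ = 1.2876, Σzᵢ/Kᵢ = 1.0817 — both > 1, two phases present.
Iterate (Newton) starting at ψ = 0.38:
  ψ = 0.3800: g = 0.10669, g' = -0.3507 → ψ = 0.6842
  ψ = 0.6842: g = 0.01161, g' = -0.2905 → ψ = 0.7242
  ψ = 0.7242: g = 0.00003, g' = -0.2890 → ψ = 0.7243
Converged at ψ = 0.7243.
Compositions from xᵢ = zᵢ/(1+ψ(Kᵢ−1)), yᵢ = Kᵢxᵢ:
  A: x = 0.1394, y = 0.3435
  B: x = 0.3598, y = 0.3766
  C: x = 0.5008, y = 0.2799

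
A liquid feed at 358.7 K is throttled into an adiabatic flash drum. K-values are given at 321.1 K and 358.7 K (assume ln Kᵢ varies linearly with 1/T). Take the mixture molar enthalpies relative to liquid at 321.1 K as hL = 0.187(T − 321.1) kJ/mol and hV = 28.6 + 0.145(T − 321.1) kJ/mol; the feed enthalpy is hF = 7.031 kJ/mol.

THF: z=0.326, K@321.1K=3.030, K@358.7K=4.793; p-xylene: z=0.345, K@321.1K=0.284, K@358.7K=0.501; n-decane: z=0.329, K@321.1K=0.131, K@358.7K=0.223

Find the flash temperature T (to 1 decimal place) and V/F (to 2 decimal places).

T = 333.0 K, V/F = 0.17

Adiabatic flash: solve Rachford–Rice at each trial T, then check hF = ψ·hV(T) + (1−ψ)·hL(T).
  T = 321.1 K: K = (3.030, 0.284, 0.131), RR gives ψ = 0.080, H_out = 2.289 kJ/mol
  T = 358.7 K: K = (4.793, 0.501, 0.223), RR gives ψ = 0.329, H_out = 15.934 kJ/mol
  T = 339.9 K: K = (3.860, 0.383, 0.173), RR gives ψ = 0.216, H_out = 9.517 kJ/mol
  T = 330.5 K: K = (3.431, 0.331, 0.151), RR gives ψ = 0.153, H_out = 6.071 kJ/mol
  T = 335.2 K: K = (3.642, 0.357, 0.162), RR gives ψ = 0.185, H_out = 7.826 kJ/mol
  T = 332.9 K: K = (3.538, 0.344, 0.157), RR gives ψ = 0.170, H_out = 6.976 kJ/mol
Linear interpolation between T = 332.9 (H_out = 6.976) and T = 335.2 (H_out = 7.826) on hF = 7.031 gives T ≈ 333.0 K, at which ψ = 0.17.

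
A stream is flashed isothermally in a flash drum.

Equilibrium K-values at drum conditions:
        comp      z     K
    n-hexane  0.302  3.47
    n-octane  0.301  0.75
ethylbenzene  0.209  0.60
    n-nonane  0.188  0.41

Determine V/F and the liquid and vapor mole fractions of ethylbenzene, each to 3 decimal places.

Material balance + equilibrium reduce to Σ zᵢ(Kᵢ−1)/(1+V/F(Kᵢ−1)) = 0.
Check two-phase: ΣzᵢKᵢ = 1.476 > 1 and Σzᵢ/Kᵢ = 1.295 > 1, so g(0) = 0.476 > 0 and g(1) = -0.295 < 0.
Newton iteration, V/F⁰ = 0.69:
  V/F = 0.690: g = -0.1177, g' = -0.529 → V/F = 0.468
  V/F = 0.468: g = 0.0048, g' = -0.596 → V/F = 0.476
Converged at V/F = 0.476.
Compositions from xᵢ = zᵢ/(1+V/F(Kᵢ−1)), yᵢ = Kᵢxᵢ:
  n-hexane: x = 0.139, y = 0.482
  n-octane: x = 0.342, y = 0.256
  ethylbenzene: x = 0.258, y = 0.155
  n-nonane: x = 0.261, y = 0.107

V/F = 0.476, x_ethylbenzene = 0.258, y_ethylbenzene = 0.155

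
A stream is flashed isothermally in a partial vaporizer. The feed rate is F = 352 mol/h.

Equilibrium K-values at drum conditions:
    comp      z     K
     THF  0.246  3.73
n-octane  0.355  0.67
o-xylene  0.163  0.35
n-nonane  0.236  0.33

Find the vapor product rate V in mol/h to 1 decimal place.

Rachford–Rice: g(V/F) = Σ zᵢ(Kᵢ−1)/(1+V/F(Kᵢ−1)) = 0.
g(0) = ΣzᵢKᵢ − 1 = 0.290 and g(1) = 1 − Σzᵢ/Kᵢ = -0.777, so a root lies in (0, 1).
Newton iteration, V/F⁰ = 0.5:
  V/F = 0.500: g = -0.2511, g' = -0.774 → V/F = 0.176
  V/F = 0.176: g = 0.0308, g' = -1.105 → V/F = 0.203
  V/F = 0.203: g = 0.0010, g' = -1.036 → V/F = 0.204
Converged at V/F = 0.204.
Then V = V/F·F = 0.2044·352 = 72.0 mol/h and L = F − V = 280.0 mol/h.

V = 72.0 mol/h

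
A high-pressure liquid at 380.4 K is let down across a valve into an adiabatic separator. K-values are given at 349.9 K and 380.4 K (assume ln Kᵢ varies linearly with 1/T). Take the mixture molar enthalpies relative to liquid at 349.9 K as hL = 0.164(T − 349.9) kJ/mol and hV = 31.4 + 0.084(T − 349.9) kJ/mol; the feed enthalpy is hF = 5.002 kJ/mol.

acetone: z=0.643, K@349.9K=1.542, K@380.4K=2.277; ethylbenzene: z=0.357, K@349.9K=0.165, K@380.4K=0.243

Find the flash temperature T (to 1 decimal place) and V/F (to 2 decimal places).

T = 351.4 K, V/F = 0.15

Adiabatic flash: solve Rachford–Rice at each trial T, then check hF = ψ·hV(T) + (1−ψ)·hL(T).
  T = 349.9 K: K = (1.542, 0.165), RR gives ψ = 0.111, H_out = 3.498 kJ/mol
  T = 380.4 K: K = (2.277, 0.243), RR gives ψ = 0.570, H_out = 21.505 kJ/mol
  T = 365.1 K: K = (1.888, 0.202), RR gives ψ = 0.403, H_out = 14.670 kJ/mol
  T = 357.5 K: K = (1.710, 0.183), RR gives ψ = 0.284, H_out = 9.990 kJ/mol
  T = 353.7 K: K = (1.625, 0.174), RR gives ψ = 0.207, H_out = 7.052 kJ/mol
  T = 351.8 K: K = (1.583, 0.169), RR gives ψ = 0.162, H_out = 5.367 kJ/mol
Linear interpolation between T = 349.9 (H_out = 3.498) and T = 351.8 (H_out = 5.367) on hF = 5.002 gives T ≈ 351.4 K, at which ψ = 0.15.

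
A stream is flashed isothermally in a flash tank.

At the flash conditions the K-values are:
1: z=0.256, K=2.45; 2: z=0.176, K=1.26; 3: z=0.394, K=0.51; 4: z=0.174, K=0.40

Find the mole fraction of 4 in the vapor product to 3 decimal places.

Material balance + equilibrium reduce to Σ zᵢ(Kᵢ−1)/(1+V/F(Kᵢ−1)) = 0.
g(0) = ΣzᵢKᵢ − 1 = 0.120 and g(1) = 1 − Σzᵢ/Kᵢ = -0.452, so a root lies in (0, 1).
Newton–Raphson from V/F = 0.35:
  V/F = 0.350: g = -0.0770, g' = -0.485 → V/F = 0.191
  V/F = 0.191: g = 0.0032, g' = -0.536 → V/F = 0.197
Converged at V/F = 0.197.
Compositions from xᵢ = zᵢ/(1+V/F(Kᵢ−1)), yᵢ = Kᵢxᵢ:
  1: x = 0.199, y = 0.488
  2: x = 0.167, y = 0.211
  3: x = 0.436, y = 0.222
  4: x = 0.197, y = 0.079

y_4 = 0.079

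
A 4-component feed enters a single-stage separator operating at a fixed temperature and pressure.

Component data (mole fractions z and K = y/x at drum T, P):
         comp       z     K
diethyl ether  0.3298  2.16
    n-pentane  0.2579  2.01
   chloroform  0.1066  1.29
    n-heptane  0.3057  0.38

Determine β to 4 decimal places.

β = 0.7872

Rachford–Rice: g(β) = Σ zᵢ(Kᵢ−1)/(1+β(Kᵢ−1)) = 0.
Feasibility: ΣzᵢKᵢ = 1.4844, Σzᵢ/Kᵢ = 1.1681 — both > 1, two phases present.
Newton–Raphson from β = 0.5:
  β = 0.5000: g = 0.16752, g' = -0.5476 → β = 0.8059
  β = 0.8059: g = -0.01245, g' = -0.6738 → β = 0.7875
  β = 0.7875: g = -0.00015, g' = -0.6574 → β = 0.7872
Converged at β = 0.7872.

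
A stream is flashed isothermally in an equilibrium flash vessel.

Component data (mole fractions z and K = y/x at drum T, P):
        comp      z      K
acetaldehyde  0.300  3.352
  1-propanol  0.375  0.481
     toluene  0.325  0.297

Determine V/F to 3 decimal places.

Newton–Raphson from V/F = 0.5:
  V/F = 0.500: g = -0.2909, g' = -0.917 → V/F = 0.183
  V/F = 0.183: g = 0.0164, g' = -1.147 → V/F = 0.197
Converged at V/F = 0.197.

V/F = 0.197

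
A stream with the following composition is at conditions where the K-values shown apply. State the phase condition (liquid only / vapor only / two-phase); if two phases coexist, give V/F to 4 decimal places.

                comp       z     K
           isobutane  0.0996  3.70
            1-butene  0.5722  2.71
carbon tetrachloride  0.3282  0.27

two-phase, V/F = 0.7404

ΣzᵢKᵢ = 2.0078; Σzᵢ/Kᵢ = 1.4536.
Both exceed 1, so a two-phase solution exists.
Iterate (Newton) starting at ψ = 0.5:
  ψ = 0.5000: g = 0.26461, g' = -1.0515 → ψ = 0.7517
  ψ = 0.7517: g = -0.01397, g' = -1.2582 → ψ = 0.7406
  ψ = 0.7406: g = -0.00013, g' = -1.2352 → ψ = 0.7404
Converged at ψ = 0.7404.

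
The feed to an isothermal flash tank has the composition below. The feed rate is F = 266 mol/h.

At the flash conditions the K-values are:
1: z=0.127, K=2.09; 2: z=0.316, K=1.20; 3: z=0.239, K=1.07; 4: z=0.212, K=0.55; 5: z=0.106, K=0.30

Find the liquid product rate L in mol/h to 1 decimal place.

L = 213.0 mol/h

Material balance + equilibrium reduce to Σ zᵢ(Kᵢ−1)/(1+β(Kᵢ−1)) = 0.
g(0) = ΣzᵢKᵢ − 1 = 0.049 and g(1) = 1 − Σzᵢ/Kᵢ = -0.286, so a root lies in (0, 1).
Iterate (Newton) starting at β = 0.5:
  β = 0.500: g = -0.0740, g' = -0.269 → β = 0.225
  β = 0.225: g = -0.0061, g' = -0.236 → β = 0.199
Converged at β = 0.199.
Then V = β·F = 0.1992·266 = 53.0 mol/h and L = F − V = 213.0 mol/h.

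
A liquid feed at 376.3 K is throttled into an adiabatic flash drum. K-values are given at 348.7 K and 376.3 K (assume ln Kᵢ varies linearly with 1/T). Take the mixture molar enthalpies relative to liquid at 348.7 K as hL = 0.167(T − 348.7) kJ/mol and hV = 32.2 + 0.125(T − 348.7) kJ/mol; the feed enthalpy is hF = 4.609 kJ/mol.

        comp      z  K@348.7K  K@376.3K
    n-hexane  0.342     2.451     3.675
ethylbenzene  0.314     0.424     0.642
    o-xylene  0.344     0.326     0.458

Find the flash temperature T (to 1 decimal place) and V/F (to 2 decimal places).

Adiabatic flash: solve Rachford–Rice at each trial T, then check hF = ψ·hV(T) + (1−ψ)·hL(T).
  T = 348.7 K: K = (2.451, 0.424, 0.326), RR gives ψ = 0.092, H_out = 2.949 kJ/mol
  T = 376.3 K: K = (3.675, 0.642, 0.458), RR gives ψ = 0.498, H_out = 20.072 kJ/mol
  T = 362.5 K: K = (3.024, 0.526, 0.389), RR gives ψ = 0.300, H_out = 11.783 kJ/mol
  T = 355.6 K: K = (2.728, 0.473, 0.357), RR gives ψ = 0.200, H_out = 7.547 kJ/mol
  T = 352.1 K: K = (2.585, 0.448, 0.341), RR gives ψ = 0.147, H_out = 5.278 kJ/mol
  T = 350.4 K: K = (2.518, 0.436, 0.333), RR gives ψ = 0.120, H_out = 4.131 kJ/mol
Linear interpolation between T = 350.4 (H_out = 4.131) and T = 352.1 (H_out = 5.278) on hF = 4.609 gives T ≈ 351.1 K, at which ψ = 0.13.

T = 351.1 K, V/F = 0.13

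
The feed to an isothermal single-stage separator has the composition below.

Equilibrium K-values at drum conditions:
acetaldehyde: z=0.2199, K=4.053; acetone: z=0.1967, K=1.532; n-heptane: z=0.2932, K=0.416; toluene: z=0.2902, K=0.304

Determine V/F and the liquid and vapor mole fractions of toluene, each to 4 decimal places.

V/F = 0.2775, x_toluene = 0.3597, y_toluene = 0.1093

Material balance + equilibrium reduce to Σ zᵢ(Kᵢ−1)/(1+V/F(Kᵢ−1)) = 0.
g(0) = ΣzᵢKᵢ − 1 = 0.4028 and g(1) = 1 − Σzᵢ/Kᵢ = -0.8421, so a root lies in (0, 1).
Newton–Raphson from V/F = 0.45:
  V/F = 0.4500: g = -0.15911, g' = -0.8820 → V/F = 0.2696
  V/F = 0.2696: g = 0.00791, g' = -1.0131 → V/F = 0.2774
  V/F = 0.2774: g = 0.00005, g' = -1.0014 → V/F = 0.2775
Converged at V/F = 0.2775.
Compositions from xᵢ = zᵢ/(1+V/F(Kᵢ−1)), yᵢ = Kᵢxᵢ:
  acetaldehyde: x = 0.1191, y = 0.4825
  acetone: x = 0.1714, y = 0.2626
  n-heptane: x = 0.3499, y = 0.1456
  toluene: x = 0.3597, y = 0.1093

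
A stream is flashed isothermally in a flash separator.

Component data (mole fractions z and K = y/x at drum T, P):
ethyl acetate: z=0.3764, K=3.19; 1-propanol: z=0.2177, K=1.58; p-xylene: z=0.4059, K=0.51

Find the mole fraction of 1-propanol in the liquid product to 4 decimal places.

x_1-propanol = 0.1426

Iterate (Newton) starting at ψ = 0.5:
  ψ = 0.5000: g = 0.22792, g' = -0.6263 → ψ = 0.8639
  ψ = 0.8639: g = 0.02426, g' = -0.5414 → ψ = 0.9087
  ψ = 0.9087: g = -0.00018, g' = -0.5500 → ψ = 0.9084
Converged at ψ = 0.9084.
Compositions from xᵢ = zᵢ/(1+ψ(Kᵢ−1)), yᵢ = Kᵢxᵢ:
  ethyl acetate: x = 0.1259, y = 0.4017
  1-propanol: x = 0.1426, y = 0.2253
  p-xylene: x = 0.7315, y = 0.3731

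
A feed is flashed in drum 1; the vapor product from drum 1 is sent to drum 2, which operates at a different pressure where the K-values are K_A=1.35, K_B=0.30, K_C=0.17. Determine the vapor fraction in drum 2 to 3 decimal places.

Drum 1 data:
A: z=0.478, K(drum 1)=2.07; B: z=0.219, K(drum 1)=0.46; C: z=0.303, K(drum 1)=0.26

Drum 1:
Material balance + equilibrium reduce to Σ zᵢ(Kᵢ−1)/(1+ψ₁(Kᵢ−1)) = 0.
Check two-phase: ΣzᵢKᵢ = 1.169 > 1 and Σzᵢ/Kᵢ = 1.872 > 1, so g(0) = 0.169 > 0 and g(1) = -0.872 < 0.
Newton–Raphson from ψ₁ = 0.5:
  ψ₁ = 0.500: g = -0.1847, g' = -0.770 → ψ₁ = 0.260
  ψ₁ = 0.260: g = -0.0152, g' = -0.676 → ψ₁ = 0.238
Converged at ψ₁ = 0.238.
Drum-1 compositions:
  A: x = 0.381, y = 0.789
  B: x = 0.251, y = 0.116
  C: x = 0.368, y = 0.096
Drum-2 feed = drum-1 vapor: z₂ = (0.7888, 0.1156, 0.0956).
Drum 2:
Material balance + equilibrium reduce to Σ zᵢ(Kᵢ−1)/(1+ψ₂(Kᵢ−1)) = 0.
Feasibility: ΣzᵢKᵢ = 1.116, Σzᵢ/Kᵢ = 1.532 — both > 1, two phases present.
Newton–Raphson from ψ₂ = 0.5:
  ψ₂ = 0.500: g = -0.0251, g' = -0.396 → ψ₂ = 0.437
  ψ₂ = 0.437: g = -0.0015, g' = -0.352 → ψ₂ = 0.432
Converged at ψ₂ = 0.432.
  A: x = 0.685, y = 0.925
  B: x = 0.166, y = 0.050
  C: x = 0.149, y = 0.025

V/F (drum 2) = 0.432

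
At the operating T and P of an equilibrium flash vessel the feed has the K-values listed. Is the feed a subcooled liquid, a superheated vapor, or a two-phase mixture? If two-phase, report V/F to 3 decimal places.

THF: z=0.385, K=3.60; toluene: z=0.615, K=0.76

superheated vapor

ΣzᵢKᵢ = 1.853; Σzᵢ/Kᵢ = 0.916.
Since Σzᵢ/Kᵢ < 1 the mixture is above its dew point — single vapor phase.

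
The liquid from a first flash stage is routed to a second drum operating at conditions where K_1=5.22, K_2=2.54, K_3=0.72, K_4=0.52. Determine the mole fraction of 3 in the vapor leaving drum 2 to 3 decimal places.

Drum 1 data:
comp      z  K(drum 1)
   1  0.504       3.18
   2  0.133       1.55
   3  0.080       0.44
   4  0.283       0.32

y_3 (drum 2) = 0.112

Drum 1:
Rachford–Rice: g(ψ₁) = Σ zᵢ(Kᵢ−1)/(1+ψ₁(Kᵢ−1)) = 0.
Check two-phase: ΣzᵢKᵢ = 1.935 > 1 and Σzᵢ/Kᵢ = 1.310 > 1, so g(0) = 0.935 > 0 and g(1) = -0.310 < 0.
Newton iteration, ψ₁⁰ = 0.68:
  ψ₁ = 0.680: g = 0.0655, g' = -0.928 → ψ₁ = 0.751
  ψ₁ = 0.751: g = -0.0018, g' = -0.985 → ψ₁ = 0.749
Converged at ψ₁ = 0.749.
Drum-1 compositions:
  1: x = 0.191, y = 0.609
  2: x = 0.094, y = 0.146
  3: x = 0.138, y = 0.061
  4: x = 0.577, y = 0.184
Drum-2 feed = drum-1 liquid: z₂ = (0.1915, 0.0942, 0.1378, 0.5766).
Drum 2:
Material balance + equilibrium reduce to Σ zᵢ(Kᵢ−1)/(1+ψ₂(Kᵢ−1)) = 0.
Feasibility: ΣzᵢKᵢ = 1.638, Σzᵢ/Kᵢ = 1.374 — both > 1, two phases present.
Newton iteration, ψ₂⁰ = 0.5:
  ψ₂ = 0.500: g = -0.0672, g' = -0.668 → ψ₂ = 0.399
  ψ₂ = 0.399: g = 0.0049, g' = -0.775 → ψ₂ = 0.406
Converged at ψ₂ = 0.406.
  1: x = 0.071, y = 0.369
  2: x = 0.058, y = 0.147
  3: x = 0.155, y = 0.112
  4: x = 0.716, y = 0.372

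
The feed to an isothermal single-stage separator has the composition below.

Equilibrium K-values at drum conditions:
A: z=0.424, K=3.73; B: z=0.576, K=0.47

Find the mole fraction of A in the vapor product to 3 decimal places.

y_A = 0.606

Rachford–Rice: g(V/F) = Σ zᵢ(Kᵢ−1)/(1+V/F(Kᵢ−1)) = 0.
Check two-phase: ΣzᵢKᵢ = 1.852 > 1 and Σzᵢ/Kᵢ = 1.339 > 1, so g(0) = 0.852 > 0 and g(1) = -0.339 < 0.
Iterate (Newton) starting at V/F = 0.69:
  V/F = 0.690: g = -0.0799, g' = -0.782 → V/F = 0.588
  V/F = 0.588: g = 0.0009, g' = -0.807 → V/F = 0.589
Converged at V/F = 0.589.
Compositions from xᵢ = zᵢ/(1+V/F(Kᵢ−1)), yᵢ = Kᵢxᵢ:
  A: x = 0.163, y = 0.606
  B: x = 0.837, y = 0.394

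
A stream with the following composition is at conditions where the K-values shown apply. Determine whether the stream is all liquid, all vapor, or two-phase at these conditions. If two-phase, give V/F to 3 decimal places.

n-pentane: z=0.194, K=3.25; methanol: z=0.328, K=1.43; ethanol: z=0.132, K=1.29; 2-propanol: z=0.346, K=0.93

ΣzᵢKᵢ = 1.592; Σzᵢ/Kᵢ = 0.763.
Since Σzᵢ/Kᵢ < 1 the mixture is above its dew point — single vapor phase.

all vapor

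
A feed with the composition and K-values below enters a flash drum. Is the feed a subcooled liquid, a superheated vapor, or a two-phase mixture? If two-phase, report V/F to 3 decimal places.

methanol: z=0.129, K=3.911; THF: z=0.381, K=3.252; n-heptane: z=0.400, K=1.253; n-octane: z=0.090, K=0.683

ΣzᵢKᵢ = 2.306; Σzᵢ/Kᵢ = 0.601.
Since Σzᵢ/Kᵢ < 1 the mixture is above its dew point — single vapor phase.

superheated vapor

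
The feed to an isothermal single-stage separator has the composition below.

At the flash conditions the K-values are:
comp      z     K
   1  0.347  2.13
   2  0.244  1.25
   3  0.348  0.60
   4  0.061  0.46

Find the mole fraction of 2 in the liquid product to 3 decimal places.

x_2 = 0.204

Let ψ = V/F and solve Σ zᵢ(Kᵢ−1)/(1+ψ(Kᵢ−1)) = 0.
Feasibility: ΣzᵢKᵢ = 1.281, Σzᵢ/Kᵢ = 1.071 — both > 1, two phases present.
Newton iteration, ψ⁰ = 0.7:
  ψ = 0.700: g = 0.0246, g' = -0.303 → ψ = 0.781
Converged at ψ = 0.781.
Compositions from xᵢ = zᵢ/(1+ψ(Kᵢ−1)), yᵢ = Kᵢxᵢ:
  1: x = 0.184, y = 0.393
  2: x = 0.204, y = 0.255
  3: x = 0.506, y = 0.304
  4: x = 0.105, y = 0.049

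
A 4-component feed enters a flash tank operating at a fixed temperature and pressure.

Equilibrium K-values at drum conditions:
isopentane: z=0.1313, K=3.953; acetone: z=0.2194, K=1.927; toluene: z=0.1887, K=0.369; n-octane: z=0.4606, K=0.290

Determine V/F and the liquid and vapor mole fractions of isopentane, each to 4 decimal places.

V/F = 0.1054, x_isopentane = 0.1001, y_isopentane = 0.3959

Newton iteration, V/F⁰ = 0.42:
  V/F = 0.4200: g = -0.30852, g' = -0.9363 → V/F = 0.0905
  V/F = 0.0905: g = 0.01785, g' = -1.2231 → V/F = 0.1051
  V/F = 0.1051: g = 0.00032, g' = -1.1807 → V/F = 0.1054
Converged at V/F = 0.1054.
Compositions from xᵢ = zᵢ/(1+V/F(Kᵢ−1)), yᵢ = Kᵢxᵢ:
  isopentane: x = 0.1001, y = 0.3959
  acetone: x = 0.1999, y = 0.3852
  toluene: x = 0.2021, y = 0.0746
  n-octane: x = 0.4978, y = 0.1444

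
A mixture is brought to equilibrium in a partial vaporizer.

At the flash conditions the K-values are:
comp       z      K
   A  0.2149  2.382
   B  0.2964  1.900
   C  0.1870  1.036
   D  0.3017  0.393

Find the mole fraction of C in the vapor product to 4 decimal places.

y_C = 0.1889

Material balance + equilibrium reduce to Σ zᵢ(Kᵢ−1)/(1+V/F(Kᵢ−1)) = 0.
g(0) = ΣzᵢKᵢ − 1 = 0.3874 and g(1) = 1 − Σzᵢ/Kᵢ = -0.1944, so a root lies in (0, 1).
Newton iteration, V/F⁰ = 0.5:
  V/F = 0.5000: g = 0.10328, g' = -0.4871 → V/F = 0.7120
  V/F = 0.7120: g = -0.00370, g' = -0.5385 → V/F = 0.7052
  V/F = 0.7052: g = -0.00001, g' = -0.5351 → V/F = 0.7051
Converged at V/F = 0.7051.
Compositions from xᵢ = zᵢ/(1+V/F(Kᵢ−1)), yᵢ = Kᵢxᵢ:
  A: x = 0.1088, y = 0.2593
  B: x = 0.1813, y = 0.3445
  C: x = 0.1824, y = 0.1889
  D: x = 0.5275, y = 0.2073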